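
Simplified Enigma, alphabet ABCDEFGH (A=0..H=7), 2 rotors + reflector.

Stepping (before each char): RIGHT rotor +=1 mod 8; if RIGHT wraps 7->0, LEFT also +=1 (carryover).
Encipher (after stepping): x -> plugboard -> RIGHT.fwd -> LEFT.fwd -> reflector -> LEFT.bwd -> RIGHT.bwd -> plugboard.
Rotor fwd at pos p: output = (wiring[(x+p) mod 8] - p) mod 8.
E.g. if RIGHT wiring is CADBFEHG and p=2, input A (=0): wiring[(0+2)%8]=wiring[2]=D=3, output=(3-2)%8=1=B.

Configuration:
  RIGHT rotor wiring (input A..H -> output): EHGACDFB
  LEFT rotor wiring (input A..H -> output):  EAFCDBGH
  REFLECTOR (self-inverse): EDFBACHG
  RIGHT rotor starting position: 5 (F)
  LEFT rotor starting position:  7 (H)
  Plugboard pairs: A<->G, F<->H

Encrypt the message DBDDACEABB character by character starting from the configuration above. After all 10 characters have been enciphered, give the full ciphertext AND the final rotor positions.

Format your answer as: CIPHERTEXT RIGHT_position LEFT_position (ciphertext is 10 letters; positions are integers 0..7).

Char 1 ('D'): step: R->6, L=7; D->plug->D->R->B->L->F->refl->C->L'->G->R'->C->plug->C
Char 2 ('B'): step: R->7, L=7; B->plug->B->R->F->L->E->refl->A->L'->A->R'->C->plug->C
Char 3 ('D'): step: R->0, L->0 (L advanced); D->plug->D->R->A->L->E->refl->A->L'->B->R'->H->plug->F
Char 4 ('D'): step: R->1, L=0; D->plug->D->R->B->L->A->refl->E->L'->A->R'->G->plug->A
Char 5 ('A'): step: R->2, L=0; A->plug->G->R->C->L->F->refl->C->L'->D->R'->E->plug->E
Char 6 ('C'): step: R->3, L=0; C->plug->C->R->A->L->E->refl->A->L'->B->R'->F->plug->H
Char 7 ('E'): step: R->4, L=0; E->plug->E->R->A->L->E->refl->A->L'->B->R'->C->plug->C
Char 8 ('A'): step: R->5, L=0; A->plug->G->R->D->L->C->refl->F->L'->C->R'->E->plug->E
Char 9 ('B'): step: R->6, L=0; B->plug->B->R->D->L->C->refl->F->L'->C->R'->F->plug->H
Char 10 ('B'): step: R->7, L=0; B->plug->B->R->F->L->B->refl->D->L'->E->R'->G->plug->A
Final: ciphertext=CCFAEHCEHA, RIGHT=7, LEFT=0

Answer: CCFAEHCEHA 7 0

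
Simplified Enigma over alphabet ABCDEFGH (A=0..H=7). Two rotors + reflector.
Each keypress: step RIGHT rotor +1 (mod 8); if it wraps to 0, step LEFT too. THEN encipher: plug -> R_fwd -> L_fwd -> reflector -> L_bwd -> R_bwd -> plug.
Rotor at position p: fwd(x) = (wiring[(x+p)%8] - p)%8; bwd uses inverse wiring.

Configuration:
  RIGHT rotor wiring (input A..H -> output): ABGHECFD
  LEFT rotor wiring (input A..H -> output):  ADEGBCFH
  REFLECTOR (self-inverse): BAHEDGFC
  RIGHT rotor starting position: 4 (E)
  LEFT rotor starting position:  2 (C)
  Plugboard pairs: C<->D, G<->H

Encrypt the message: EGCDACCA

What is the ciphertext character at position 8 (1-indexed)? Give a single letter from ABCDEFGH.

Char 1 ('E'): step: R->5, L=2; E->plug->E->R->E->L->D->refl->E->L'->B->R'->F->plug->F
Char 2 ('G'): step: R->6, L=2; G->plug->H->R->E->L->D->refl->E->L'->B->R'->F->plug->F
Char 3 ('C'): step: R->7, L=2; C->plug->D->R->H->L->B->refl->A->L'->D->R'->G->plug->H
Char 4 ('D'): step: R->0, L->3 (L advanced); D->plug->C->R->G->L->A->refl->B->L'->H->R'->D->plug->C
Char 5 ('A'): step: R->1, L=3; A->plug->A->R->A->L->D->refl->E->L'->E->R'->F->plug->F
Char 6 ('C'): step: R->2, L=3; C->plug->D->R->A->L->D->refl->E->L'->E->R'->A->plug->A
Char 7 ('C'): step: R->3, L=3; C->plug->D->R->C->L->H->refl->C->L'->D->R'->H->plug->G
Char 8 ('A'): step: R->4, L=3; A->plug->A->R->A->L->D->refl->E->L'->E->R'->E->plug->E

E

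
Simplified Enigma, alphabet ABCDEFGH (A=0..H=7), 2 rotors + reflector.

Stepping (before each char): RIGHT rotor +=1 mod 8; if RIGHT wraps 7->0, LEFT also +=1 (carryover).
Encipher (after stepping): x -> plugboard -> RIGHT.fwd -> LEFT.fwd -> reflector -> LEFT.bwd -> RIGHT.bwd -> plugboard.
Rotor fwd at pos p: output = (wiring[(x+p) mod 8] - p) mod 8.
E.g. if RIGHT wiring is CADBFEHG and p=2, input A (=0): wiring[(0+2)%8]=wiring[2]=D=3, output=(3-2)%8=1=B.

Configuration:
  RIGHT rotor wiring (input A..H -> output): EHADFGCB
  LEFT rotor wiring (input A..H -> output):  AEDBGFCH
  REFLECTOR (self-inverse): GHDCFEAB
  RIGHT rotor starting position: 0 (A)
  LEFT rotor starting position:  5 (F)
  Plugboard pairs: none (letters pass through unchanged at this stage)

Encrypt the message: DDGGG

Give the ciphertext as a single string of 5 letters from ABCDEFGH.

Answer: BFDHA

Derivation:
Char 1 ('D'): step: R->1, L=5; D->plug->D->R->E->L->H->refl->B->L'->H->R'->B->plug->B
Char 2 ('D'): step: R->2, L=5; D->plug->D->R->E->L->H->refl->B->L'->H->R'->F->plug->F
Char 3 ('G'): step: R->3, L=5; G->plug->G->R->E->L->H->refl->B->L'->H->R'->D->plug->D
Char 4 ('G'): step: R->4, L=5; G->plug->G->R->E->L->H->refl->B->L'->H->R'->H->plug->H
Char 5 ('G'): step: R->5, L=5; G->plug->G->R->G->L->E->refl->F->L'->B->R'->A->plug->A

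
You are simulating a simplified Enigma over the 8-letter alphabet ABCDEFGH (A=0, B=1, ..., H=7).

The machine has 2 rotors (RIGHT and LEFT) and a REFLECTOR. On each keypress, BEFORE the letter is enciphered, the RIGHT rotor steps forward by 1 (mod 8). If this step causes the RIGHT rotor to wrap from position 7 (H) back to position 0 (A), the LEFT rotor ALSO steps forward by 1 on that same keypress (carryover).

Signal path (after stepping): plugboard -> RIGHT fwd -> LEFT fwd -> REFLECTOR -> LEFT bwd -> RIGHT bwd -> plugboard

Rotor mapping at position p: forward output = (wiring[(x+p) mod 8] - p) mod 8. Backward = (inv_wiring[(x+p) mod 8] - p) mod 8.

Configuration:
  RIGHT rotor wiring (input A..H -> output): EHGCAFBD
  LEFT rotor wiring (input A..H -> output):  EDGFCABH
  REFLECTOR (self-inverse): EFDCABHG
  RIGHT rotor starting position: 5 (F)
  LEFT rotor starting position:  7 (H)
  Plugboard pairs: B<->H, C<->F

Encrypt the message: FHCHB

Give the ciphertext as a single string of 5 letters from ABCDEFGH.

Char 1 ('F'): step: R->6, L=7; F->plug->C->R->G->L->B->refl->F->L'->B->R'->D->plug->D
Char 2 ('H'): step: R->7, L=7; H->plug->B->R->F->L->D->refl->C->L'->H->R'->D->plug->D
Char 3 ('C'): step: R->0, L->0 (L advanced); C->plug->F->R->F->L->A->refl->E->L'->A->R'->E->plug->E
Char 4 ('H'): step: R->1, L=0; H->plug->B->R->F->L->A->refl->E->L'->A->R'->F->plug->C
Char 5 ('B'): step: R->2, L=0; B->plug->H->R->F->L->A->refl->E->L'->A->R'->B->plug->H

Answer: DDECH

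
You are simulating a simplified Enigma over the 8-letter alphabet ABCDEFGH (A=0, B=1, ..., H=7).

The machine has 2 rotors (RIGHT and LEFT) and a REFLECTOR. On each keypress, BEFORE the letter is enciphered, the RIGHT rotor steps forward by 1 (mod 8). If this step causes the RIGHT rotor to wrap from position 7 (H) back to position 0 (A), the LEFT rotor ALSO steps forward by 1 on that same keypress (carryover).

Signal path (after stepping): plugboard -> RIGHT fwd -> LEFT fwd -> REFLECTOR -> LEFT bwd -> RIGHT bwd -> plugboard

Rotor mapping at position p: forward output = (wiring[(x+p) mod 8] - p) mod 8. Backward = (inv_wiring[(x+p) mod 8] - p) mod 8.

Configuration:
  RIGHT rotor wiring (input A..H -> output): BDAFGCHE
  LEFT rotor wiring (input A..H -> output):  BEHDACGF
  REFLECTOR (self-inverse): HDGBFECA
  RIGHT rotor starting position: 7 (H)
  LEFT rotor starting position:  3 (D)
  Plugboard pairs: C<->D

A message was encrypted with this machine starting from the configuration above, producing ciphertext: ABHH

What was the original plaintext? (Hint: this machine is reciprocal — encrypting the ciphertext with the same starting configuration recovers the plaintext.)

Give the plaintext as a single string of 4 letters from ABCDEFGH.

Char 1 ('A'): step: R->0, L->4 (L advanced); A->plug->A->R->B->L->G->refl->C->L'->C->R'->F->plug->F
Char 2 ('B'): step: R->1, L=4; B->plug->B->R->H->L->H->refl->A->L'->F->R'->D->plug->C
Char 3 ('H'): step: R->2, L=4; H->plug->H->R->B->L->G->refl->C->L'->C->R'->F->plug->F
Char 4 ('H'): step: R->3, L=4; H->plug->H->R->F->L->A->refl->H->L'->H->R'->C->plug->D

Answer: FCFD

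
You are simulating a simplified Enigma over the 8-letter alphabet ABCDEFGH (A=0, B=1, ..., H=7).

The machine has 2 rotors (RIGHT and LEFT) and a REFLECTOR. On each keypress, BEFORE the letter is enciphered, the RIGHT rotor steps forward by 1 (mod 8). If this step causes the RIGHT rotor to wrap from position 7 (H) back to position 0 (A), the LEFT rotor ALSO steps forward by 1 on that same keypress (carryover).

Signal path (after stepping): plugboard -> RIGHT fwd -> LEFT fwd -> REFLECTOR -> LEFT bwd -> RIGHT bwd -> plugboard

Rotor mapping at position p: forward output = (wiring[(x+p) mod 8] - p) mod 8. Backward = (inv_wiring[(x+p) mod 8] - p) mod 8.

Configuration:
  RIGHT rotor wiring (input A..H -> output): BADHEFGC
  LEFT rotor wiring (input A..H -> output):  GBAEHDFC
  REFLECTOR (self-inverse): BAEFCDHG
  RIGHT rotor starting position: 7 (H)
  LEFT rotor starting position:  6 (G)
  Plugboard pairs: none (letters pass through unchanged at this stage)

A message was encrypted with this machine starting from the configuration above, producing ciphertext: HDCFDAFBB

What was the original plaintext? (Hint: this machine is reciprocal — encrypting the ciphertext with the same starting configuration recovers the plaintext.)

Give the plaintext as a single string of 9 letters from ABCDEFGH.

Answer: GFHCCDHGE

Derivation:
Char 1 ('H'): step: R->0, L->7 (L advanced); H->plug->H->R->C->L->C->refl->E->L'->G->R'->G->plug->G
Char 2 ('D'): step: R->1, L=7; D->plug->D->R->D->L->B->refl->A->L'->F->R'->F->plug->F
Char 3 ('C'): step: R->2, L=7; C->plug->C->R->C->L->C->refl->E->L'->G->R'->H->plug->H
Char 4 ('F'): step: R->3, L=7; F->plug->F->R->G->L->E->refl->C->L'->C->R'->C->plug->C
Char 5 ('D'): step: R->4, L=7; D->plug->D->R->G->L->E->refl->C->L'->C->R'->C->plug->C
Char 6 ('A'): step: R->5, L=7; A->plug->A->R->A->L->D->refl->F->L'->E->R'->D->plug->D
Char 7 ('F'): step: R->6, L=7; F->plug->F->R->B->L->H->refl->G->L'->H->R'->H->plug->H
Char 8 ('B'): step: R->7, L=7; B->plug->B->R->C->L->C->refl->E->L'->G->R'->G->plug->G
Char 9 ('B'): step: R->0, L->0 (L advanced); B->plug->B->R->A->L->G->refl->H->L'->E->R'->E->plug->E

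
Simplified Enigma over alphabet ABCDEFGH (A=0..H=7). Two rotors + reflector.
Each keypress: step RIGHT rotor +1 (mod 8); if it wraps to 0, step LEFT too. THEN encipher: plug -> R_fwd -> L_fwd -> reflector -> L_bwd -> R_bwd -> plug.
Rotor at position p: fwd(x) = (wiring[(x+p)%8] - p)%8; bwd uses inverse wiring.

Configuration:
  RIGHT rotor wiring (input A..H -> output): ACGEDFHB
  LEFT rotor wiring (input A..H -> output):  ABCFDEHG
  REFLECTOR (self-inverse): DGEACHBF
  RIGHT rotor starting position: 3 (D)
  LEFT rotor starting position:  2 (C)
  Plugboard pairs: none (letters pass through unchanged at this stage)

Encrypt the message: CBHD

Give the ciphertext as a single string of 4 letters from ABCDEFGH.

Answer: DHDF

Derivation:
Char 1 ('C'): step: R->4, L=2; C->plug->C->R->D->L->C->refl->E->L'->F->R'->D->plug->D
Char 2 ('B'): step: R->5, L=2; B->plug->B->R->C->L->B->refl->G->L'->G->R'->H->plug->H
Char 3 ('H'): step: R->6, L=2; H->plug->H->R->H->L->H->refl->F->L'->E->R'->D->plug->D
Char 4 ('D'): step: R->7, L=2; D->plug->D->R->H->L->H->refl->F->L'->E->R'->F->plug->F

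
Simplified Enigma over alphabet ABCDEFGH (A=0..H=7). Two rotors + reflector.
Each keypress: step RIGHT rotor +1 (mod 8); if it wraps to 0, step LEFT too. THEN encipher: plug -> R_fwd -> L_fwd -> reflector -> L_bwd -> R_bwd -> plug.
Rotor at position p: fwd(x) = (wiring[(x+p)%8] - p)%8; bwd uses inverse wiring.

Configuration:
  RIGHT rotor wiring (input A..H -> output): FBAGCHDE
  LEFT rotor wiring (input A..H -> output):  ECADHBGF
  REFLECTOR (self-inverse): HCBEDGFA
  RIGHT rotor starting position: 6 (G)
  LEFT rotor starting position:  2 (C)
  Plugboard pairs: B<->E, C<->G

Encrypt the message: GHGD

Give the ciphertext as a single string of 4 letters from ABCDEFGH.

Char 1 ('G'): step: R->7, L=2; G->plug->C->R->C->L->F->refl->G->L'->A->R'->G->plug->C
Char 2 ('H'): step: R->0, L->3 (L advanced); H->plug->H->R->E->L->C->refl->B->L'->F->R'->A->plug->A
Char 3 ('G'): step: R->1, L=3; G->plug->C->R->F->L->B->refl->C->L'->E->R'->H->plug->H
Char 4 ('D'): step: R->2, L=3; D->plug->D->R->F->L->B->refl->C->L'->E->R'->B->plug->E

Answer: CAHE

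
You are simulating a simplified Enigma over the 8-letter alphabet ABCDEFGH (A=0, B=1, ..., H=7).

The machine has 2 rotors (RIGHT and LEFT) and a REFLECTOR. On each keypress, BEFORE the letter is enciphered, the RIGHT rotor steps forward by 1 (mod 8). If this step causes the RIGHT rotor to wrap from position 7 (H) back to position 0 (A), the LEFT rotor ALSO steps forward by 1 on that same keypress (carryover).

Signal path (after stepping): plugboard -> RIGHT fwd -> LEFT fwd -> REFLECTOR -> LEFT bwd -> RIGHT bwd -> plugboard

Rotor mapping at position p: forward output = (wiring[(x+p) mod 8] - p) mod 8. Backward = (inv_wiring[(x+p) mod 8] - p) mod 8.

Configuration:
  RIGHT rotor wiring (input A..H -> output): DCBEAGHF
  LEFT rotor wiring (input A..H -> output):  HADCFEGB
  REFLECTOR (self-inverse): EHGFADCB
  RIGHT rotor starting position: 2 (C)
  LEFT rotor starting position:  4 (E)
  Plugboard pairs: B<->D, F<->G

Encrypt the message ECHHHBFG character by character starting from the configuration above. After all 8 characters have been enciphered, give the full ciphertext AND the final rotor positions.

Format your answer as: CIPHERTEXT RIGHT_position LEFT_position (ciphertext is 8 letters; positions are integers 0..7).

Char 1 ('E'): step: R->3, L=4; E->plug->E->R->C->L->C->refl->G->L'->H->R'->G->plug->F
Char 2 ('C'): step: R->4, L=4; C->plug->C->R->D->L->F->refl->D->L'->E->R'->A->plug->A
Char 3 ('H'): step: R->5, L=4; H->plug->H->R->D->L->F->refl->D->L'->E->R'->F->plug->G
Char 4 ('H'): step: R->6, L=4; H->plug->H->R->A->L->B->refl->H->L'->G->R'->F->plug->G
Char 5 ('H'): step: R->7, L=4; H->plug->H->R->A->L->B->refl->H->L'->G->R'->A->plug->A
Char 6 ('B'): step: R->0, L->5 (L advanced); B->plug->D->R->E->L->D->refl->F->L'->G->R'->F->plug->G
Char 7 ('F'): step: R->1, L=5; F->plug->G->R->E->L->D->refl->F->L'->G->R'->F->plug->G
Char 8 ('G'): step: R->2, L=5; G->plug->F->R->D->L->C->refl->G->L'->F->R'->E->plug->E
Final: ciphertext=FAGGAGGE, RIGHT=2, LEFT=5

Answer: FAGGAGGE 2 5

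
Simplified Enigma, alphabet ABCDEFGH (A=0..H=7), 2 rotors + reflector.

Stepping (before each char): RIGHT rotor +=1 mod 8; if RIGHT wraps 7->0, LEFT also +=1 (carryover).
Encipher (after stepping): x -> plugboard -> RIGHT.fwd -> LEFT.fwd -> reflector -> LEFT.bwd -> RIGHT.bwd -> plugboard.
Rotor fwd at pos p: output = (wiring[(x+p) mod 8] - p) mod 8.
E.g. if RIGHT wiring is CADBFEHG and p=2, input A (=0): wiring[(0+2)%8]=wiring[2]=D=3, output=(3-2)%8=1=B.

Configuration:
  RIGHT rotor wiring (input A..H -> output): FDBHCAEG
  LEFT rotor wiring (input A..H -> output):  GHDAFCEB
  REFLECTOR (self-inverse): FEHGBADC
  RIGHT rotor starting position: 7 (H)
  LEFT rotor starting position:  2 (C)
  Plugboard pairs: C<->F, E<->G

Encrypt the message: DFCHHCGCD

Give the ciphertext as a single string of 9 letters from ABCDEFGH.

Char 1 ('D'): step: R->0, L->3 (L advanced); D->plug->D->R->H->L->A->refl->F->L'->A->R'->F->plug->C
Char 2 ('F'): step: R->1, L=3; F->plug->C->R->G->L->E->refl->B->L'->D->R'->F->plug->C
Char 3 ('C'): step: R->2, L=3; C->plug->F->R->E->L->G->refl->D->L'->F->R'->B->plug->B
Char 4 ('H'): step: R->3, L=3; H->plug->H->R->G->L->E->refl->B->L'->D->R'->E->plug->G
Char 5 ('H'): step: R->4, L=3; H->plug->H->R->D->L->B->refl->E->L'->G->R'->A->plug->A
Char 6 ('C'): step: R->5, L=3; C->plug->F->R->E->L->G->refl->D->L'->F->R'->H->plug->H
Char 7 ('G'): step: R->6, L=3; G->plug->E->R->D->L->B->refl->E->L'->G->R'->A->plug->A
Char 8 ('C'): step: R->7, L=3; C->plug->F->R->D->L->B->refl->E->L'->G->R'->B->plug->B
Char 9 ('D'): step: R->0, L->4 (L advanced); D->plug->D->R->H->L->E->refl->B->L'->A->R'->F->plug->C

Answer: CCBGAHABC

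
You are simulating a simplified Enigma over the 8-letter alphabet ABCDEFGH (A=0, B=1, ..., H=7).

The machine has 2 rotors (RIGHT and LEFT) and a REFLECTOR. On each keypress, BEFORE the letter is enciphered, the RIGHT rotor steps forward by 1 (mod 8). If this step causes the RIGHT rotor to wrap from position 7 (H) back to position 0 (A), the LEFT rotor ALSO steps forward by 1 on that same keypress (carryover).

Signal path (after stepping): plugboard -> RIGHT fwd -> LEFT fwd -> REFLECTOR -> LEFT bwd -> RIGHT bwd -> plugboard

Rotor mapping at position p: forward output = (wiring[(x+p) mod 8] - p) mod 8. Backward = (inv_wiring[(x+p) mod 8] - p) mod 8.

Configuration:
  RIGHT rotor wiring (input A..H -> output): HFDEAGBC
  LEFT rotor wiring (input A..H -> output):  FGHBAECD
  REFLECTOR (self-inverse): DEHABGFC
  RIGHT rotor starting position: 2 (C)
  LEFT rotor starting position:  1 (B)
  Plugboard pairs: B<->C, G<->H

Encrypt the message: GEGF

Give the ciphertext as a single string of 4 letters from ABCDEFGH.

Char 1 ('G'): step: R->3, L=1; G->plug->H->R->A->L->F->refl->G->L'->B->R'->A->plug->A
Char 2 ('E'): step: R->4, L=1; E->plug->E->R->D->L->H->refl->C->L'->G->R'->D->plug->D
Char 3 ('G'): step: R->5, L=1; G->plug->H->R->D->L->H->refl->C->L'->G->R'->F->plug->F
Char 4 ('F'): step: R->6, L=1; F->plug->F->R->G->L->C->refl->H->L'->D->R'->A->plug->A

Answer: ADFA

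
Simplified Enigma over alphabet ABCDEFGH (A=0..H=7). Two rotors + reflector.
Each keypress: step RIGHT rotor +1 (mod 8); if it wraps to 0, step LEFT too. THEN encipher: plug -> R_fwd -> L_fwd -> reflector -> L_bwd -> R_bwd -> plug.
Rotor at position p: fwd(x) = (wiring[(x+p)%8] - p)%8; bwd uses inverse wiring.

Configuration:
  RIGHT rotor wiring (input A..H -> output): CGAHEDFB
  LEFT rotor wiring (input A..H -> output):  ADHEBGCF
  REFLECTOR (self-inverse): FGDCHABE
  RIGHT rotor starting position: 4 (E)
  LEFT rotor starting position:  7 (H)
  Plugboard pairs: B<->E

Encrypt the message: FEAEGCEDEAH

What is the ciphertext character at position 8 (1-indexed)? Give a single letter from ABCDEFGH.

Char 1 ('F'): step: R->5, L=7; F->plug->F->R->D->L->A->refl->F->L'->E->R'->C->plug->C
Char 2 ('E'): step: R->6, L=7; E->plug->B->R->D->L->A->refl->F->L'->E->R'->C->plug->C
Char 3 ('A'): step: R->7, L=7; A->plug->A->R->C->L->E->refl->H->L'->G->R'->H->plug->H
Char 4 ('E'): step: R->0, L->0 (L advanced); E->plug->B->R->G->L->C->refl->D->L'->B->R'->H->plug->H
Char 5 ('G'): step: R->1, L=0; G->plug->G->R->A->L->A->refl->F->L'->H->R'->B->plug->E
Char 6 ('C'): step: R->2, L=0; C->plug->C->R->C->L->H->refl->E->L'->D->R'->E->plug->B
Char 7 ('E'): step: R->3, L=0; E->plug->B->R->B->L->D->refl->C->L'->G->R'->E->plug->B
Char 8 ('D'): step: R->4, L=0; D->plug->D->R->F->L->G->refl->B->L'->E->R'->G->plug->G

G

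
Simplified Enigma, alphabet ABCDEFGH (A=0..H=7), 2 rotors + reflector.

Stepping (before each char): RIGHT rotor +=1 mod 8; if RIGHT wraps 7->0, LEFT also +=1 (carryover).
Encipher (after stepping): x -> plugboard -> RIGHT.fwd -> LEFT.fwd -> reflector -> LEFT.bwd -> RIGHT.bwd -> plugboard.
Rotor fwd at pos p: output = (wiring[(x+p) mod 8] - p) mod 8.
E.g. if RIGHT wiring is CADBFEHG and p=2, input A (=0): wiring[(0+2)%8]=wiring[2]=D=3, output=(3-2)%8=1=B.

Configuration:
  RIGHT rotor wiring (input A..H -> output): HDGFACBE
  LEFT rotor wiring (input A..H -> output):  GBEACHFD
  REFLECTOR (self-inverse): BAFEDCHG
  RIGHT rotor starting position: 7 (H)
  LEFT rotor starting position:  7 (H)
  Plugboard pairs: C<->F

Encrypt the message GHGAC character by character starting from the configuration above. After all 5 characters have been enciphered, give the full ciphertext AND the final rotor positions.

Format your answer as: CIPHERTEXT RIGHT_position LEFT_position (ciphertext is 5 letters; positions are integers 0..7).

Answer: BFDFG 4 0

Derivation:
Char 1 ('G'): step: R->0, L->0 (L advanced); G->plug->G->R->B->L->B->refl->A->L'->D->R'->B->plug->B
Char 2 ('H'): step: R->1, L=0; H->plug->H->R->G->L->F->refl->C->L'->E->R'->C->plug->F
Char 3 ('G'): step: R->2, L=0; G->plug->G->R->F->L->H->refl->G->L'->A->R'->D->plug->D
Char 4 ('A'): step: R->3, L=0; A->plug->A->R->C->L->E->refl->D->L'->H->R'->C->plug->F
Char 5 ('C'): step: R->4, L=0; C->plug->F->R->H->L->D->refl->E->L'->C->R'->G->plug->G
Final: ciphertext=BFDFG, RIGHT=4, LEFT=0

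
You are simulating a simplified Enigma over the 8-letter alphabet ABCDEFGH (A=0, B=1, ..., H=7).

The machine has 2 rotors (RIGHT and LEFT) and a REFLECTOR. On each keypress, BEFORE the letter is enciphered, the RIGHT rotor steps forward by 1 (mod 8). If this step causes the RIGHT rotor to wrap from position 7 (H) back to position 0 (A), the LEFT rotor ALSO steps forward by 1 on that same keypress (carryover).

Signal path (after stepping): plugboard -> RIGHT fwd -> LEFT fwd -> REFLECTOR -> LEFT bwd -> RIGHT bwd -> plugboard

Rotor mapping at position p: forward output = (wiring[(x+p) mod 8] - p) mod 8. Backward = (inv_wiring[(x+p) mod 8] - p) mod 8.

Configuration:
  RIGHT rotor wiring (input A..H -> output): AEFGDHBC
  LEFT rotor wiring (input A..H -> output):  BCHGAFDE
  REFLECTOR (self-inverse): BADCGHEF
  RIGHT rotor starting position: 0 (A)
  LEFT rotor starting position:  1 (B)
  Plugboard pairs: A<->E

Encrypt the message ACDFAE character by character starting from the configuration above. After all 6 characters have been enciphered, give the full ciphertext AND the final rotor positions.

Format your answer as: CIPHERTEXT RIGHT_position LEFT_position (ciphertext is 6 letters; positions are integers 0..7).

Answer: CBFEFC 6 1

Derivation:
Char 1 ('A'): step: R->1, L=1; A->plug->E->R->G->L->D->refl->C->L'->F->R'->C->plug->C
Char 2 ('C'): step: R->2, L=1; C->plug->C->R->B->L->G->refl->E->L'->E->R'->B->plug->B
Char 3 ('D'): step: R->3, L=1; D->plug->D->R->G->L->D->refl->C->L'->F->R'->F->plug->F
Char 4 ('F'): step: R->4, L=1; F->plug->F->R->A->L->B->refl->A->L'->H->R'->A->plug->E
Char 5 ('A'): step: R->5, L=1; A->plug->E->R->H->L->A->refl->B->L'->A->R'->F->plug->F
Char 6 ('E'): step: R->6, L=1; E->plug->A->R->D->L->H->refl->F->L'->C->R'->C->plug->C
Final: ciphertext=CBFEFC, RIGHT=6, LEFT=1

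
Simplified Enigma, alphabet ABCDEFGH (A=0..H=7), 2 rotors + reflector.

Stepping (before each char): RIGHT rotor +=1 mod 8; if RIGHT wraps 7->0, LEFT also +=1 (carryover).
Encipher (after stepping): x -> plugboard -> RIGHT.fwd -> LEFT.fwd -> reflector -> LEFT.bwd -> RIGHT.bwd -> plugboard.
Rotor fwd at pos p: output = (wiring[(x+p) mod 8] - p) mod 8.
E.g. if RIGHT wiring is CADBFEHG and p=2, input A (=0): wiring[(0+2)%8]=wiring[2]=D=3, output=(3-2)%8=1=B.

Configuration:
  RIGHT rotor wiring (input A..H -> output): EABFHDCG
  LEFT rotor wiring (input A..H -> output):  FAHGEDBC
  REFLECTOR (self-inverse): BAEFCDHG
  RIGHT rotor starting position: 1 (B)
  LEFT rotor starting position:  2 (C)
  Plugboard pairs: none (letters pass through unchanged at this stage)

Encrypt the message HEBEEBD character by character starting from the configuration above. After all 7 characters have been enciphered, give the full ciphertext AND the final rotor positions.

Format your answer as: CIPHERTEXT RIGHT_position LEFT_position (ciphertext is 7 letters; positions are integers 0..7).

Answer: EGFBHHE 0 3

Derivation:
Char 1 ('H'): step: R->2, L=2; H->plug->H->R->G->L->D->refl->F->L'->A->R'->E->plug->E
Char 2 ('E'): step: R->3, L=2; E->plug->E->R->D->L->B->refl->A->L'->F->R'->G->plug->G
Char 3 ('B'): step: R->4, L=2; B->plug->B->R->H->L->G->refl->H->L'->E->R'->F->plug->F
Char 4 ('E'): step: R->5, L=2; E->plug->E->R->D->L->B->refl->A->L'->F->R'->B->plug->B
Char 5 ('E'): step: R->6, L=2; E->plug->E->R->D->L->B->refl->A->L'->F->R'->H->plug->H
Char 6 ('B'): step: R->7, L=2; B->plug->B->R->F->L->A->refl->B->L'->D->R'->H->plug->H
Char 7 ('D'): step: R->0, L->3 (L advanced); D->plug->D->R->F->L->C->refl->E->L'->H->R'->E->plug->E
Final: ciphertext=EGFBHHE, RIGHT=0, LEFT=3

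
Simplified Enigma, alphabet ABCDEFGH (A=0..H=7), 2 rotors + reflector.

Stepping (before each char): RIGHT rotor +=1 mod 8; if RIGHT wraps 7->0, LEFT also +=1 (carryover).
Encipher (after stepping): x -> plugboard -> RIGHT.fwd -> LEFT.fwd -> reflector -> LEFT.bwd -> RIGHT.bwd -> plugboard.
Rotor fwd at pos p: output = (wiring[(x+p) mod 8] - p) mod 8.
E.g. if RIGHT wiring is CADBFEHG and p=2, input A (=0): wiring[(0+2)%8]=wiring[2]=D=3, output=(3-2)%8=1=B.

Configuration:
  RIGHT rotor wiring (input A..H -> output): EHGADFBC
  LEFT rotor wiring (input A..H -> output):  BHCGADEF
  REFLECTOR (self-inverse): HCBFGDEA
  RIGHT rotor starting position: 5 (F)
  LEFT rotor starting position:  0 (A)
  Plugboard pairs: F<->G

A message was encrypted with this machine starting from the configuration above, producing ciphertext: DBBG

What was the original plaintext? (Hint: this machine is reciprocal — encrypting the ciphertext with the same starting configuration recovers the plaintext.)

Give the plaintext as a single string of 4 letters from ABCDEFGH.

Answer: BDEA

Derivation:
Char 1 ('D'): step: R->6, L=0; D->plug->D->R->B->L->H->refl->A->L'->E->R'->B->plug->B
Char 2 ('B'): step: R->7, L=0; B->plug->B->R->F->L->D->refl->F->L'->H->R'->D->plug->D
Char 3 ('B'): step: R->0, L->1 (L advanced); B->plug->B->R->H->L->A->refl->H->L'->D->R'->E->plug->E
Char 4 ('G'): step: R->1, L=1; G->plug->F->R->A->L->G->refl->E->L'->G->R'->A->plug->A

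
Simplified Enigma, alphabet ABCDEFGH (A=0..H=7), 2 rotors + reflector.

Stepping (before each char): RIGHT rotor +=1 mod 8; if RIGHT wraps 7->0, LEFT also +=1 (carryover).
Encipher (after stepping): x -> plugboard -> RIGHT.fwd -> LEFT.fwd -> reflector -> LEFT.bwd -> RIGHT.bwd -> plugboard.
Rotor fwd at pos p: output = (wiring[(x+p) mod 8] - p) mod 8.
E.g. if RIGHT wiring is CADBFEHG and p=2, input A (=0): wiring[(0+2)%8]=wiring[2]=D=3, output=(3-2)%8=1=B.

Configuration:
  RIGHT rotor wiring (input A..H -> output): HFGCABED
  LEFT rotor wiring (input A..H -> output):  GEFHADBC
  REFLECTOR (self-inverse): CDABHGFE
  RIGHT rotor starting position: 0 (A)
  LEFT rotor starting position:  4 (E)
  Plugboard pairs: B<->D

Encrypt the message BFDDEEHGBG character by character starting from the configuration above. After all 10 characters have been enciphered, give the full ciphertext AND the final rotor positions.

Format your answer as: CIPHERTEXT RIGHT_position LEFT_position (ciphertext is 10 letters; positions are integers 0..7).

Char 1 ('B'): step: R->1, L=4; B->plug->D->R->H->L->D->refl->B->L'->G->R'->H->plug->H
Char 2 ('F'): step: R->2, L=4; F->plug->F->R->B->L->H->refl->E->L'->A->R'->B->plug->D
Char 3 ('D'): step: R->3, L=4; D->plug->B->R->F->L->A->refl->C->L'->E->R'->F->plug->F
Char 4 ('D'): step: R->4, L=4; D->plug->B->R->F->L->A->refl->C->L'->E->R'->A->plug->A
Char 5 ('E'): step: R->5, L=4; E->plug->E->R->A->L->E->refl->H->L'->B->R'->F->plug->F
Char 6 ('E'): step: R->6, L=4; E->plug->E->R->A->L->E->refl->H->L'->B->R'->C->plug->C
Char 7 ('H'): step: R->7, L=4; H->plug->H->R->F->L->A->refl->C->L'->E->R'->A->plug->A
Char 8 ('G'): step: R->0, L->5 (L advanced); G->plug->G->R->E->L->H->refl->E->L'->B->R'->F->plug->F
Char 9 ('B'): step: R->1, L=5; B->plug->D->R->H->L->D->refl->B->L'->D->R'->F->plug->F
Char 10 ('G'): step: R->2, L=5; G->plug->G->R->F->L->A->refl->C->L'->G->R'->C->plug->C
Final: ciphertext=HDFAFCAFFC, RIGHT=2, LEFT=5

Answer: HDFAFCAFFC 2 5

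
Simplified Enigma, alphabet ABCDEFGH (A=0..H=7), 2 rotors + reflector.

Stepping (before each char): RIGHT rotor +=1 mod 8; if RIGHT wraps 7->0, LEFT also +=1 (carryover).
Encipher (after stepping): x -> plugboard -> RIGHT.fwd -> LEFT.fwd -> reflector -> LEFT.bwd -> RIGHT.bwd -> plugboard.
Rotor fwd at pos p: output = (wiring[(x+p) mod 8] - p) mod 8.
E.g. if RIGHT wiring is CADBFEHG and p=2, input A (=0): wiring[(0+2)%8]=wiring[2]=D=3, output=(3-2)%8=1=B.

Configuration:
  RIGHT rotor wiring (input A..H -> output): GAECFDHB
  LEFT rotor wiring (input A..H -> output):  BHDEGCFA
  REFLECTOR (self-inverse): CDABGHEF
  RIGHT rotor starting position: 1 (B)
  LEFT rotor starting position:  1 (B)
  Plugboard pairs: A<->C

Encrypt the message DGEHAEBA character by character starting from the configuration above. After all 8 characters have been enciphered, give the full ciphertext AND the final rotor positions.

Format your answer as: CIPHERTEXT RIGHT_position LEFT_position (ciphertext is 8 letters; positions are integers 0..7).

Answer: FAFGHFAB 1 2

Derivation:
Char 1 ('D'): step: R->2, L=1; D->plug->D->R->B->L->C->refl->A->L'->H->R'->F->plug->F
Char 2 ('G'): step: R->3, L=1; G->plug->G->R->F->L->E->refl->G->L'->A->R'->C->plug->A
Char 3 ('E'): step: R->4, L=1; E->plug->E->R->C->L->D->refl->B->L'->E->R'->F->plug->F
Char 4 ('H'): step: R->5, L=1; H->plug->H->R->A->L->G->refl->E->L'->F->R'->G->plug->G
Char 5 ('A'): step: R->6, L=1; A->plug->C->R->A->L->G->refl->E->L'->F->R'->H->plug->H
Char 6 ('E'): step: R->7, L=1; E->plug->E->R->D->L->F->refl->H->L'->G->R'->F->plug->F
Char 7 ('B'): step: R->0, L->2 (L advanced); B->plug->B->R->A->L->B->refl->D->L'->E->R'->C->plug->A
Char 8 ('A'): step: R->1, L=2; A->plug->C->R->B->L->C->refl->A->L'->D->R'->B->plug->B
Final: ciphertext=FAFGHFAB, RIGHT=1, LEFT=2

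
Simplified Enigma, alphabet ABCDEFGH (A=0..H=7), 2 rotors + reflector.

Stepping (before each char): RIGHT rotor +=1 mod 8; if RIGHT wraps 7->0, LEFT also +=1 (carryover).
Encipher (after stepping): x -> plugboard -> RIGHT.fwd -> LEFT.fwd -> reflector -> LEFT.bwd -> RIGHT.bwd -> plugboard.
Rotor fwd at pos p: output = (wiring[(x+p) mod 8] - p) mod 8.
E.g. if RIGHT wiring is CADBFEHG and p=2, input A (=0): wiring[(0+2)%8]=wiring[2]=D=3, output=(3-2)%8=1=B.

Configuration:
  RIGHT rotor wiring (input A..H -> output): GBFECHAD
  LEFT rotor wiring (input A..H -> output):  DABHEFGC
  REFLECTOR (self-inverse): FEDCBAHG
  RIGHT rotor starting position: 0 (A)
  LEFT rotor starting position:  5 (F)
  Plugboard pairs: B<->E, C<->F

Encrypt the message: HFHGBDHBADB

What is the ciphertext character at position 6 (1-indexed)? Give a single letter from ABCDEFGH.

Char 1 ('H'): step: R->1, L=5; H->plug->H->R->F->L->E->refl->B->L'->B->R'->D->plug->D
Char 2 ('F'): step: R->2, L=5; F->plug->C->R->A->L->A->refl->F->L'->C->R'->B->plug->E
Char 3 ('H'): step: R->3, L=5; H->plug->H->R->C->L->F->refl->A->L'->A->R'->E->plug->B
Char 4 ('G'): step: R->4, L=5; G->plug->G->R->B->L->B->refl->E->L'->F->R'->F->plug->C
Char 5 ('B'): step: R->5, L=5; B->plug->E->R->E->L->D->refl->C->L'->G->R'->C->plug->F
Char 6 ('D'): step: R->6, L=5; D->plug->D->R->D->L->G->refl->H->L'->H->R'->E->plug->B

B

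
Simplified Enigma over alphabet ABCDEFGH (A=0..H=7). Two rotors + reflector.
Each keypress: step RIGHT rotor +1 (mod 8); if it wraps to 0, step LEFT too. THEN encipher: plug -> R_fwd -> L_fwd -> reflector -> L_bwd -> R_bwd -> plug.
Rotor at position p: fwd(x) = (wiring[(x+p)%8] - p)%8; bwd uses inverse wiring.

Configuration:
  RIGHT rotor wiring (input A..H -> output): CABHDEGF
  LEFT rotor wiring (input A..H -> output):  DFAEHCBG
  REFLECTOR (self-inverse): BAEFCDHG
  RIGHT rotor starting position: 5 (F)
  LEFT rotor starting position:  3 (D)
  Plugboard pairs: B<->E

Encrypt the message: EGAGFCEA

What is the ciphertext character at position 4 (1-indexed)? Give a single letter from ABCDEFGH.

Char 1 ('E'): step: R->6, L=3; E->plug->B->R->H->L->F->refl->D->L'->E->R'->C->plug->C
Char 2 ('G'): step: R->7, L=3; G->plug->G->R->F->L->A->refl->B->L'->A->R'->E->plug->B
Char 3 ('A'): step: R->0, L->4 (L advanced); A->plug->A->R->C->L->F->refl->D->L'->A->R'->B->plug->E
Char 4 ('G'): step: R->1, L=4; G->plug->G->R->E->L->H->refl->G->L'->B->R'->H->plug->H

H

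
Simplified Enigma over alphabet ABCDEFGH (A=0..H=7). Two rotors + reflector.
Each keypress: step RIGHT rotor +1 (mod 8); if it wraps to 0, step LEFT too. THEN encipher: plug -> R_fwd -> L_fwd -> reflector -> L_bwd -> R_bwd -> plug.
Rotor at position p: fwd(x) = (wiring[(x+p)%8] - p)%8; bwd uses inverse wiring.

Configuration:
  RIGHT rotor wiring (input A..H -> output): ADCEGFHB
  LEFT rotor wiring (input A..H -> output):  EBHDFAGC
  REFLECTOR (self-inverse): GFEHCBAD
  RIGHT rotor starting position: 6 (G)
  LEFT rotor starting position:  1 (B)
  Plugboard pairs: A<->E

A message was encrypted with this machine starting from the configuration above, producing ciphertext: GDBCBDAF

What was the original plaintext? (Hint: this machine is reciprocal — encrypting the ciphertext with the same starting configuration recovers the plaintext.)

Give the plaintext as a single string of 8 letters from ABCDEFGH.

Answer: AAGGFCCA

Derivation:
Char 1 ('G'): step: R->7, L=1; G->plug->G->R->G->L->B->refl->F->L'->F->R'->E->plug->A
Char 2 ('D'): step: R->0, L->2 (L advanced); D->plug->D->R->E->L->E->refl->C->L'->G->R'->E->plug->A
Char 3 ('B'): step: R->1, L=2; B->plug->B->R->B->L->B->refl->F->L'->A->R'->G->plug->G
Char 4 ('C'): step: R->2, L=2; C->plug->C->R->E->L->E->refl->C->L'->G->R'->G->plug->G
Char 5 ('B'): step: R->3, L=2; B->plug->B->R->D->L->G->refl->A->L'->F->R'->F->plug->F
Char 6 ('D'): step: R->4, L=2; D->plug->D->R->F->L->A->refl->G->L'->D->R'->C->plug->C
Char 7 ('A'): step: R->5, L=2; A->plug->E->R->G->L->C->refl->E->L'->E->R'->C->plug->C
Char 8 ('F'): step: R->6, L=2; F->plug->F->R->G->L->C->refl->E->L'->E->R'->E->plug->A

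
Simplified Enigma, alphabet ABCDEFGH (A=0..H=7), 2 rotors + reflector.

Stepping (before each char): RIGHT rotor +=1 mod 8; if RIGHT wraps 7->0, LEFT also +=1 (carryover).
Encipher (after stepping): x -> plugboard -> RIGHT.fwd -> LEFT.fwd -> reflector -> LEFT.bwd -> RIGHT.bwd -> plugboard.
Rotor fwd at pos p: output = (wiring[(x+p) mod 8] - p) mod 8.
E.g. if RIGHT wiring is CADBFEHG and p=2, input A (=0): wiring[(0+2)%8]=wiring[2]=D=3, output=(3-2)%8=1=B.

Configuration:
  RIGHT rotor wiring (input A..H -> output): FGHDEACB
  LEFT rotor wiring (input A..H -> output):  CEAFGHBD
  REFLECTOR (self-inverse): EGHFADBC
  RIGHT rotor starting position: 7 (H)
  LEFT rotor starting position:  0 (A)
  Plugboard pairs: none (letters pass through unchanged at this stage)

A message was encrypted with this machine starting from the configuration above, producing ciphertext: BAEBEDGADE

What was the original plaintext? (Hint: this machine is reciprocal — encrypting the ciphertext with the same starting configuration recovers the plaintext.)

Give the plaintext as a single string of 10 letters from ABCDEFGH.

Answer: HCGECAEFHH

Derivation:
Char 1 ('B'): step: R->0, L->1 (L advanced); B->plug->B->R->G->L->C->refl->H->L'->B->R'->H->plug->H
Char 2 ('A'): step: R->1, L=1; A->plug->A->R->F->L->A->refl->E->L'->C->R'->C->plug->C
Char 3 ('E'): step: R->2, L=1; E->plug->E->R->A->L->D->refl->F->L'->D->R'->G->plug->G
Char 4 ('B'): step: R->3, L=1; B->plug->B->R->B->L->H->refl->C->L'->G->R'->E->plug->E
Char 5 ('E'): step: R->4, L=1; E->plug->E->R->B->L->H->refl->C->L'->G->R'->C->plug->C
Char 6 ('D'): step: R->5, L=1; D->plug->D->R->A->L->D->refl->F->L'->D->R'->A->plug->A
Char 7 ('G'): step: R->6, L=1; G->plug->G->R->G->L->C->refl->H->L'->B->R'->E->plug->E
Char 8 ('A'): step: R->7, L=1; A->plug->A->R->C->L->E->refl->A->L'->F->R'->F->plug->F
Char 9 ('D'): step: R->0, L->2 (L advanced); D->plug->D->R->D->L->F->refl->D->L'->B->R'->H->plug->H
Char 10 ('E'): step: R->1, L=2; E->plug->E->R->H->L->C->refl->H->L'->E->R'->H->plug->H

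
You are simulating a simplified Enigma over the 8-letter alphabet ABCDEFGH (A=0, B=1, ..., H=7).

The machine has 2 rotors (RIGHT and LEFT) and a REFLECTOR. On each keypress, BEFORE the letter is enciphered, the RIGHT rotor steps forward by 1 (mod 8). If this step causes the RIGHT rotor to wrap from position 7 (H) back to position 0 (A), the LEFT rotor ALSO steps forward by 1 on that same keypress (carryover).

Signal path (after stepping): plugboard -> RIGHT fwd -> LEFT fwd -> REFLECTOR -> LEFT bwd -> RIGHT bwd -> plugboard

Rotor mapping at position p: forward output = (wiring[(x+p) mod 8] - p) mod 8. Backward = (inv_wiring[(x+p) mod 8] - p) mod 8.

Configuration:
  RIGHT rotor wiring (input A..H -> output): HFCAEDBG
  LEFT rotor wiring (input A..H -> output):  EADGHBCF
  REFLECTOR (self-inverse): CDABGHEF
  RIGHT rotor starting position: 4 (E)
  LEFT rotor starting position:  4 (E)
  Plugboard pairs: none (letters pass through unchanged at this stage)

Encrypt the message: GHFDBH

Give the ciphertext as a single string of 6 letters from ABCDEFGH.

Answer: EFHBDD

Derivation:
Char 1 ('G'): step: R->5, L=4; G->plug->G->R->D->L->B->refl->D->L'->A->R'->E->plug->E
Char 2 ('H'): step: R->6, L=4; H->plug->H->R->F->L->E->refl->G->L'->C->R'->F->plug->F
Char 3 ('F'): step: R->7, L=4; F->plug->F->R->F->L->E->refl->G->L'->C->R'->H->plug->H
Char 4 ('D'): step: R->0, L->5 (L advanced); D->plug->D->R->A->L->E->refl->G->L'->F->R'->B->plug->B
Char 5 ('B'): step: R->1, L=5; B->plug->B->R->B->L->F->refl->H->L'->D->R'->D->plug->D
Char 6 ('H'): step: R->2, L=5; H->plug->H->R->D->L->H->refl->F->L'->B->R'->D->plug->D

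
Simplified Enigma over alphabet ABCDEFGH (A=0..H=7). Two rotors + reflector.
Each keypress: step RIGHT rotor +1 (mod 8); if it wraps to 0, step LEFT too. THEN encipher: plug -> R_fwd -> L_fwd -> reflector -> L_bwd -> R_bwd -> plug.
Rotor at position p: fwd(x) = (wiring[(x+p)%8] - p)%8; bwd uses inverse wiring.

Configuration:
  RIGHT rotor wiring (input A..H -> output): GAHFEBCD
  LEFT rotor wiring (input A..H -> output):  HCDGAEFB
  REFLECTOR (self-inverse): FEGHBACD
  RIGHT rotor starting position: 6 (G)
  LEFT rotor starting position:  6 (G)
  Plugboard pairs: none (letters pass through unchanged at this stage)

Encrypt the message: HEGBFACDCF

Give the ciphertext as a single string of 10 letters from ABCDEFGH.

Answer: GGCAGDDAEH

Derivation:
Char 1 ('H'): step: R->7, L=6; H->plug->H->R->D->L->E->refl->B->L'->C->R'->G->plug->G
Char 2 ('E'): step: R->0, L->7 (L advanced); E->plug->E->R->E->L->H->refl->D->L'->C->R'->G->plug->G
Char 3 ('G'): step: R->1, L=7; G->plug->G->R->C->L->D->refl->H->L'->E->R'->C->plug->C
Char 4 ('B'): step: R->2, L=7; B->plug->B->R->D->L->E->refl->B->L'->F->R'->A->plug->A
Char 5 ('F'): step: R->3, L=7; F->plug->F->R->D->L->E->refl->B->L'->F->R'->G->plug->G
Char 6 ('A'): step: R->4, L=7; A->plug->A->R->A->L->C->refl->G->L'->H->R'->D->plug->D
Char 7 ('C'): step: R->5, L=7; C->plug->C->R->G->L->F->refl->A->L'->B->R'->D->plug->D
Char 8 ('D'): step: R->6, L=7; D->plug->D->R->C->L->D->refl->H->L'->E->R'->A->plug->A
Char 9 ('C'): step: R->7, L=7; C->plug->C->R->B->L->A->refl->F->L'->G->R'->E->plug->E
Char 10 ('F'): step: R->0, L->0 (L advanced); F->plug->F->R->B->L->C->refl->G->L'->D->R'->H->plug->H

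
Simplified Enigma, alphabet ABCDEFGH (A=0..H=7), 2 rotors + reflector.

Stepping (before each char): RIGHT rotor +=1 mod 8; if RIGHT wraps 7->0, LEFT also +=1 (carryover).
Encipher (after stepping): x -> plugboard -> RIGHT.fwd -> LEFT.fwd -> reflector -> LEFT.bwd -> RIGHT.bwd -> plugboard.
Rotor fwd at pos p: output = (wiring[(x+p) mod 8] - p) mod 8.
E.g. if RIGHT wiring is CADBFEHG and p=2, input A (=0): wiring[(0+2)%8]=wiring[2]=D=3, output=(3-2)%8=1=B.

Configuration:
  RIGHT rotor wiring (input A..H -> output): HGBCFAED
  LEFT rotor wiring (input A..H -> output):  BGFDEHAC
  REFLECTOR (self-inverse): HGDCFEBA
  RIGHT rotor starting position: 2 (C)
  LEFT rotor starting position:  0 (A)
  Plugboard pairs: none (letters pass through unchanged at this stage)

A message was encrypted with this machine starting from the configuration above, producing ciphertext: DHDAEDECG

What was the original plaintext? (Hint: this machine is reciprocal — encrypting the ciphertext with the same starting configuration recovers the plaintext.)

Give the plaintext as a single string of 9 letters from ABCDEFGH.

Answer: EGFBCHAEB

Derivation:
Char 1 ('D'): step: R->3, L=0; D->plug->D->R->B->L->G->refl->B->L'->A->R'->E->plug->E
Char 2 ('H'): step: R->4, L=0; H->plug->H->R->G->L->A->refl->H->L'->F->R'->G->plug->G
Char 3 ('D'): step: R->5, L=0; D->plug->D->R->C->L->F->refl->E->L'->E->R'->F->plug->F
Char 4 ('A'): step: R->6, L=0; A->plug->A->R->G->L->A->refl->H->L'->F->R'->B->plug->B
Char 5 ('E'): step: R->7, L=0; E->plug->E->R->D->L->D->refl->C->L'->H->R'->C->plug->C
Char 6 ('D'): step: R->0, L->1 (L advanced); D->plug->D->R->C->L->C->refl->D->L'->D->R'->H->plug->H
Char 7 ('E'): step: R->1, L=1; E->plug->E->R->H->L->A->refl->H->L'->F->R'->A->plug->A
Char 8 ('C'): step: R->2, L=1; C->plug->C->R->D->L->D->refl->C->L'->C->R'->E->plug->E
Char 9 ('G'): step: R->3, L=1; G->plug->G->R->D->L->D->refl->C->L'->C->R'->B->plug->B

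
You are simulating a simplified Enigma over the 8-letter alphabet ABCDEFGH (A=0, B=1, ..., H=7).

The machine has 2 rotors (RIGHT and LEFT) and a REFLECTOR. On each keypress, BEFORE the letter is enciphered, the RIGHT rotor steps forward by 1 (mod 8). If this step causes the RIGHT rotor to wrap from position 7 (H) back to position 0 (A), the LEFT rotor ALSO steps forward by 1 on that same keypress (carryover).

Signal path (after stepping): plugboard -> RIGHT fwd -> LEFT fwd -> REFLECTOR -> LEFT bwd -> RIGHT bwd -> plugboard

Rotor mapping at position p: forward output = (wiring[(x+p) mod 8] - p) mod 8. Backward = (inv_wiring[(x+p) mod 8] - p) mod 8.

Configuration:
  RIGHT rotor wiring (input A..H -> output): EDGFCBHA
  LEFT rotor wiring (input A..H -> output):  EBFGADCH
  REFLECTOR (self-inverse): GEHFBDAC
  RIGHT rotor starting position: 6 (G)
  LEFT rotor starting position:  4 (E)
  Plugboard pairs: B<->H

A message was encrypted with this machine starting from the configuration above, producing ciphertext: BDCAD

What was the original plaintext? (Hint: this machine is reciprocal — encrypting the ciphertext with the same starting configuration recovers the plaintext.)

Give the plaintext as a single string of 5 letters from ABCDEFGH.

Answer: EBFFC

Derivation:
Char 1 ('B'): step: R->7, L=4; B->plug->H->R->A->L->E->refl->B->L'->G->R'->E->plug->E
Char 2 ('D'): step: R->0, L->5 (L advanced); D->plug->D->R->F->L->A->refl->G->L'->A->R'->H->plug->B
Char 3 ('C'): step: R->1, L=5; C->plug->C->R->E->L->E->refl->B->L'->G->R'->F->plug->F
Char 4 ('A'): step: R->2, L=5; A->plug->A->R->E->L->E->refl->B->L'->G->R'->F->plug->F
Char 5 ('D'): step: R->3, L=5; D->plug->D->R->E->L->E->refl->B->L'->G->R'->C->plug->C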